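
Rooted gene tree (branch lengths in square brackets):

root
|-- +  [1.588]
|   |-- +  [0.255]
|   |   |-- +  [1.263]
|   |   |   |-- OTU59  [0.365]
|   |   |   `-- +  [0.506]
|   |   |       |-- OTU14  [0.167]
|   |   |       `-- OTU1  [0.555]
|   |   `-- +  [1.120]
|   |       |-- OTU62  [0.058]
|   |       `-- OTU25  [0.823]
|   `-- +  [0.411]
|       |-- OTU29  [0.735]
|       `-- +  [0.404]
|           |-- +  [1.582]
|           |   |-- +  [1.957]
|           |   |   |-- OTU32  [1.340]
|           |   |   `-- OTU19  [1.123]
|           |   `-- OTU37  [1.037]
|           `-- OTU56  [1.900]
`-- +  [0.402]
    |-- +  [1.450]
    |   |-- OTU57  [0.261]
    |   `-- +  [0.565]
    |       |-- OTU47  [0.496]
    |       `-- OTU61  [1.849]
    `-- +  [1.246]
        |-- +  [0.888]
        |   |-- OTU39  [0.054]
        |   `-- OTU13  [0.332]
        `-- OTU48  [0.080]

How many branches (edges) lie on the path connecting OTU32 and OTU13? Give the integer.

The MRCA of OTU32 and OTU13 is the root of the tree.
From OTU32 up to that node: 6 branches. From OTU13 up to the same node: 4 branches. Total: 6 + 4 = 10.

10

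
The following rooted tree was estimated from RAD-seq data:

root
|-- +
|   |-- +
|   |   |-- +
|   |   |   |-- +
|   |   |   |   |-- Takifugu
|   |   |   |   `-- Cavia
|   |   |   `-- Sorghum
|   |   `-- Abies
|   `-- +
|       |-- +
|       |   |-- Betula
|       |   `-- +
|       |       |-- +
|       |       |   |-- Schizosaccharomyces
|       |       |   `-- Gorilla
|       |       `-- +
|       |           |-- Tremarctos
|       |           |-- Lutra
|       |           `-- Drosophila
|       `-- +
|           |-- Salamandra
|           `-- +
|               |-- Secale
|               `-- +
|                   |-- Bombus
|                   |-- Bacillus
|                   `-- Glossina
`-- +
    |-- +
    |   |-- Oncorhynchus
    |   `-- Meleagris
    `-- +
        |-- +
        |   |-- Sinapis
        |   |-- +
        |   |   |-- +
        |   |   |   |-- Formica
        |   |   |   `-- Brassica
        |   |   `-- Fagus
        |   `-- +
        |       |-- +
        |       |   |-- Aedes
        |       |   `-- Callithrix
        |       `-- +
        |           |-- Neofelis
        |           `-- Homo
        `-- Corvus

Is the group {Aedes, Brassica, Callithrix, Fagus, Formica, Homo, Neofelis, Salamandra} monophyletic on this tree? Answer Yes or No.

The MRCA of the listed taxa is the root, so the smallest clade containing them is the whole tree.
That clade also contains Abies, Bacillus, Betula, Bombus, Cavia, Corvus, Drosophila, Glossina, Gorilla, Lutra, Meleagris, Oncorhynchus, Schizosaccharomyces, Secale, Sinapis, Sorghum, Takifugu, Tremarctos, which are not in the proposed group, so the group is not monophyletic.

No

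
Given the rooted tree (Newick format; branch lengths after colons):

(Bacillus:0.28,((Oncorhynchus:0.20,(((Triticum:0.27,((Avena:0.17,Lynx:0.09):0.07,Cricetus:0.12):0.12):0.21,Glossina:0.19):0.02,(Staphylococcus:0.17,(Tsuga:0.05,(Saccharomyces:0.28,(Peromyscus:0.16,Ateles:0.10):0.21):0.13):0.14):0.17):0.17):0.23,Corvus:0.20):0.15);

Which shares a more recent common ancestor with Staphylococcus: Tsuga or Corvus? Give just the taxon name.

Tsuga

The MRCA of Staphylococcus and Tsuga subtends (Staphylococcus,(Tsuga,(Saccharomyces,(Peromyscus,Ateles)))) (5 taxa).
The MRCA of Staphylococcus and Corvus subtends ((Oncorhynchus,(((Triticum,((Avena,Lynx),Cricetus)),Glossina),(Staphylococcus,(Tsuga,(Saccharomyces,(Peromyscus,Ateles)))))),Corvus) (12 taxa).
The first is nested inside the second, so Staphylococcus shares a more recent common ancestor with Tsuga.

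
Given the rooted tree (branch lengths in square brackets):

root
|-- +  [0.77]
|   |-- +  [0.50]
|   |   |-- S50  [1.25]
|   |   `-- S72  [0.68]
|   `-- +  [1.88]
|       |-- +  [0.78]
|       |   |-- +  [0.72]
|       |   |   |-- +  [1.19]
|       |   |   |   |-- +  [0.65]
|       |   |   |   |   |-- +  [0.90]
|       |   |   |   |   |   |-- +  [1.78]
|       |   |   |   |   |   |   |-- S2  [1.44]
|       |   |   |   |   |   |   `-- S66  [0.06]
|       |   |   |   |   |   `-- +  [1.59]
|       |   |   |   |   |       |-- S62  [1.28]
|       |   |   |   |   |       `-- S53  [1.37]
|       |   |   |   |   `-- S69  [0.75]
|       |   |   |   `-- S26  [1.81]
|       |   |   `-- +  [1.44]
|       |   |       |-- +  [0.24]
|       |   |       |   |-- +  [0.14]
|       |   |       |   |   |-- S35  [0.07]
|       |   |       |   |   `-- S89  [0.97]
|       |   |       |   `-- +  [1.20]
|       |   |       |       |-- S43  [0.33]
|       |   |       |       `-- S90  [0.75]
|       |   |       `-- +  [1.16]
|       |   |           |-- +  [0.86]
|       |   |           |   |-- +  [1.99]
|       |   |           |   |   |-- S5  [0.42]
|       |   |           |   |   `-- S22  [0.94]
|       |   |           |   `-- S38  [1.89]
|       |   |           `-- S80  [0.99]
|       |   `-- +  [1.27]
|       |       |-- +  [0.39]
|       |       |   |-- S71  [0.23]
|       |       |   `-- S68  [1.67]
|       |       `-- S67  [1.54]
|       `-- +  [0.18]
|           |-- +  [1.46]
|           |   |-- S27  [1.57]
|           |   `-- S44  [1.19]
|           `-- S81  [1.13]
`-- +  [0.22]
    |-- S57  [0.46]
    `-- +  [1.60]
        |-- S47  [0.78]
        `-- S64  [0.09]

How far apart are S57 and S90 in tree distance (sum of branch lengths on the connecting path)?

The path runs S57 → … → MRCA → … → S90; the MRCA is the root of the tree.
Branch lengths along that path: 0.46 + 0.22 + 0.77 + 1.88 + 0.78 + 0.72 + 1.44 + 0.24 + 1.20 + 0.75 = 8.46.

8.46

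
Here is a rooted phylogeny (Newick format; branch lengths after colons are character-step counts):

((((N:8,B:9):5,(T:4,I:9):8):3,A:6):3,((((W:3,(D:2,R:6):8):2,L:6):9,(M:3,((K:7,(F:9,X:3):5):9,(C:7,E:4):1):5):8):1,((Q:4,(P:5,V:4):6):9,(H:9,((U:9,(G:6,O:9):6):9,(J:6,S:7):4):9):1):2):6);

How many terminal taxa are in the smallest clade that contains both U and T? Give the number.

24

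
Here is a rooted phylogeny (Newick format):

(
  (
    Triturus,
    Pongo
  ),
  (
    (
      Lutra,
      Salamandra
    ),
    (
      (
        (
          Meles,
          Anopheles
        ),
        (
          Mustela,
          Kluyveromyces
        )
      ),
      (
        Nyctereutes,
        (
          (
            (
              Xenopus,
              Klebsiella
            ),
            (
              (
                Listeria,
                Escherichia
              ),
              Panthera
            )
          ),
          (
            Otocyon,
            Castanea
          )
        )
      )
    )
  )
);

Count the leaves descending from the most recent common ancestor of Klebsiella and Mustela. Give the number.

12

The MRCA of Klebsiella and Mustela is the node subtending (((Meles,Anopheles),(Mustela,Kluyveromyces)),(Nyctereutes,(((Xenopus,Klebsiella),((Listeria,Escherichia),Panthera)),(Otocyon,Castanea)))).
That clade contains 12 terminal taxa: Anopheles, Castanea, Escherichia, Klebsiella, Kluyveromyces, Listeria, Meles, Mustela, Nyctereutes, Otocyon, Panthera, Xenopus.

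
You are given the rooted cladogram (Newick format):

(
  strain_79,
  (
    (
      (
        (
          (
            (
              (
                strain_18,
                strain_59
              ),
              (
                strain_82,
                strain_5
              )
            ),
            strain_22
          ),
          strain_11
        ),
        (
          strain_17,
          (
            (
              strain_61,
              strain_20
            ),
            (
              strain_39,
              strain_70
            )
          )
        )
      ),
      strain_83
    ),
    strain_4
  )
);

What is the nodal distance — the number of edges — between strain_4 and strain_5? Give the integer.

The MRCA of strain_4 and strain_5 is the node subtending (((((((strain_18,strain_59),(strain_82,strain_5)),strain_22),strain_11),(strain_17,((strain_61,strain_20),(strain_39,strain_70)))),strain_83),strain_4).
From strain_4 up to that node: 1 branch. From strain_5 up to the same node: 7 branches. Total: 1 + 7 = 8.

8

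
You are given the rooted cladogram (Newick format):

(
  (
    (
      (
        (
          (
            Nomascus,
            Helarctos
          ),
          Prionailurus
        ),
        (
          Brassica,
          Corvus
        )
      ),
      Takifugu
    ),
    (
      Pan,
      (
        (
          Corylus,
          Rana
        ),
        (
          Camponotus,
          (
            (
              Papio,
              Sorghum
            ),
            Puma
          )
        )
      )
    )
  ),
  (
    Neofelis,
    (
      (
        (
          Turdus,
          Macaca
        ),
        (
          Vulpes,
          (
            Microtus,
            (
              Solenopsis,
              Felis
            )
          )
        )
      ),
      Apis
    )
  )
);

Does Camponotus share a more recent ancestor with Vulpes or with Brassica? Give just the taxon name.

Brassica

The MRCA of Camponotus and Brassica subtends (((((Nomascus,Helarctos),Prionailurus),(Brassica,Corvus)),Takifugu),(Pan,((Corylus,Rana),(Camponotus,((Papio,Sorghum),Puma))))) (13 taxa).
The MRCA of Camponotus and Vulpes is the root, subtending the entire tree (21 taxa).
The first is nested inside the second, so Camponotus shares a more recent common ancestor with Brassica.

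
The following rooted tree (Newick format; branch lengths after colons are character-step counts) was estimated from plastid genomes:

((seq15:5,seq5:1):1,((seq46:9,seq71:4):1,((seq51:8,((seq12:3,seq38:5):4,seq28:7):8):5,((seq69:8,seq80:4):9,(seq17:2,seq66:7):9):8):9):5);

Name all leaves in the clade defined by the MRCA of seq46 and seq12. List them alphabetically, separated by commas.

Tracing seq46: it sits inside (seq46,seq71).
Tracing seq12: it sits inside (seq12,seq38).
The smallest clade enclosing both is ((seq46,seq71),((seq51,((seq12,seq38),seq28)),((seq69,seq80),(seq17,seq66)))); the answer is its 10 terminal taxa in alphabetical order.

seq12, seq17, seq28, seq38, seq46, seq51, seq66, seq69, seq71, seq80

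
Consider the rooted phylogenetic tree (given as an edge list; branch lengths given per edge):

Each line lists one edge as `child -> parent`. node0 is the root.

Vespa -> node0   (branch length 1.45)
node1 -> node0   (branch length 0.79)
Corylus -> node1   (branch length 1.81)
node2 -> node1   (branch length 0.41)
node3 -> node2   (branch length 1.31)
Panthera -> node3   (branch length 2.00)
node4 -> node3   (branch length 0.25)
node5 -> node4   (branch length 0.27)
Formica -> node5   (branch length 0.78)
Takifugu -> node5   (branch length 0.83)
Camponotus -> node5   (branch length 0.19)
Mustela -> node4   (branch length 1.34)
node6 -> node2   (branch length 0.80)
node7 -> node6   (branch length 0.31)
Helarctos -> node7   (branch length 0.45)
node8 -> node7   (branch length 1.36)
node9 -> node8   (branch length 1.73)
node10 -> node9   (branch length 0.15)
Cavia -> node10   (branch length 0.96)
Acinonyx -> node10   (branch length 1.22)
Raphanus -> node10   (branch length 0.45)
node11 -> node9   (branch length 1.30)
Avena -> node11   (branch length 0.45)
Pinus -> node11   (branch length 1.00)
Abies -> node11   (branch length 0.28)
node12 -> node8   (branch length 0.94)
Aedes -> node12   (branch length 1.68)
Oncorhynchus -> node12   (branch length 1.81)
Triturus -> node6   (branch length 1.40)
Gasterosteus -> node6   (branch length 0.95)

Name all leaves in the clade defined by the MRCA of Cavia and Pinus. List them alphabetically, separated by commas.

Abies, Acinonyx, Avena, Cavia, Pinus, Raphanus

Tracing Cavia: it sits inside (Cavia,Acinonyx,Raphanus).
Tracing Pinus: it sits inside (Avena,Pinus,Abies).
The smallest clade enclosing both is ((Cavia,Acinonyx,Raphanus),(Avena,Pinus,Abies)); the answer is its 6 terminal taxa in alphabetical order.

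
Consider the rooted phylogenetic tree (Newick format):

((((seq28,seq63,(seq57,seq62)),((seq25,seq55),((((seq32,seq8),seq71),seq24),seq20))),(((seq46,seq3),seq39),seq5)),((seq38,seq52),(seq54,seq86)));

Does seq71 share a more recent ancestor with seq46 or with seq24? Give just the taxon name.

seq24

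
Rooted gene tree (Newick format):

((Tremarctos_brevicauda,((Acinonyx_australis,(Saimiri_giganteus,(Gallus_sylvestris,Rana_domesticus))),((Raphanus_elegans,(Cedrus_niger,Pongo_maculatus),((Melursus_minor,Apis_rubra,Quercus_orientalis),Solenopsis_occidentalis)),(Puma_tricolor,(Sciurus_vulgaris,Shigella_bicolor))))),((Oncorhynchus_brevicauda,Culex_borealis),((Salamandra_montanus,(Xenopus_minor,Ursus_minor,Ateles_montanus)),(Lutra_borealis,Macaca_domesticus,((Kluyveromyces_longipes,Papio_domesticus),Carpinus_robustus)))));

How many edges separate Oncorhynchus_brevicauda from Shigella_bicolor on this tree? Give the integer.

The MRCA of Oncorhynchus_brevicauda and Shigella_bicolor is the root of the tree.
From Oncorhynchus_brevicauda up to that node: 3 branches. From Shigella_bicolor up to the same node: 6 branches. Total: 3 + 6 = 9.

9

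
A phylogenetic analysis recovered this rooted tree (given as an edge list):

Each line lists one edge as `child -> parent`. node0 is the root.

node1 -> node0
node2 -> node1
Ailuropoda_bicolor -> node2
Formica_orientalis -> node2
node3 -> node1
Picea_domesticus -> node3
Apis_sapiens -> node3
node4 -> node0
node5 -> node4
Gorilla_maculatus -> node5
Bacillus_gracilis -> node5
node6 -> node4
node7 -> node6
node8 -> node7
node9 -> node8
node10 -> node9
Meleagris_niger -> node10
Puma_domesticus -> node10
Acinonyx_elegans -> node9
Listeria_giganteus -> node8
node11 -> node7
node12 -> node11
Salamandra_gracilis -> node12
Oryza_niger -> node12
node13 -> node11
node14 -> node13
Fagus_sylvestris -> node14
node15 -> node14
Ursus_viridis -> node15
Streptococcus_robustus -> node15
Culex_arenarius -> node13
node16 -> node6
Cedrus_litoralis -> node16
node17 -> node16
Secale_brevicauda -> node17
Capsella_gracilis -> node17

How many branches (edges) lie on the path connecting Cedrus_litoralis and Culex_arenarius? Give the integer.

The MRCA of Cedrus_litoralis and Culex_arenarius is the node subtending (((((Meleagris_niger,Puma_domesticus),Acinonyx_elegans),Listeria_giganteus),((Salamandra_gracilis,Oryza_niger),((Fagus_sylvestris,(Ursus_viridis,Streptococcus_robustus)),Culex_arenarius))),(Cedrus_litoralis,(Secale_brevicauda,Capsella_gracilis))).
From Cedrus_litoralis up to that node: 2 branches. From Culex_arenarius up to the same node: 4 branches. Total: 2 + 4 = 6.

6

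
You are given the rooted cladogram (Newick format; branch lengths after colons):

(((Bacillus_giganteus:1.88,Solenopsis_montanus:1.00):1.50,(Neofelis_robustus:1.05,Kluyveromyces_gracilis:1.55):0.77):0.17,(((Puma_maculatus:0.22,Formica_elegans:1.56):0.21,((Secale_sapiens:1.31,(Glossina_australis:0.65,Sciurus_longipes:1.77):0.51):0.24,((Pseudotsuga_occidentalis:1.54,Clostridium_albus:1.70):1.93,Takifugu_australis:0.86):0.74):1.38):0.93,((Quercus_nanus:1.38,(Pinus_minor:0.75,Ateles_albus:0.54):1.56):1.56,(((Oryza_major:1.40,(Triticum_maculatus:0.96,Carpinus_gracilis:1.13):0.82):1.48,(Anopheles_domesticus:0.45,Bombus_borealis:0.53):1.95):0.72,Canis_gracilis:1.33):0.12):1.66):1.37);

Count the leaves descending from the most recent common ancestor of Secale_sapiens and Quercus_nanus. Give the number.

17

The MRCA of Secale_sapiens and Quercus_nanus is the node subtending (((Puma_maculatus,Formica_elegans),((Secale_sapiens,(Glossina_australis,Sciurus_longipes)),((Pseudotsuga_occidentalis,Clostridium_albus),Takifugu_australis))),((Quercus_nanus,(Pinus_minor,Ateles_albus)),(((Oryza_major,(Triticum_maculatus,Carpinus_gracilis)),(Anopheles_domesticus,Bombus_borealis)),Canis_gracilis))).
That clade contains 17 terminal taxa: Anopheles_domesticus, Ateles_albus, Bombus_borealis, Canis_gracilis, Carpinus_gracilis, Clostridium_albus, Formica_elegans, Glossina_australis, Oryza_major, Pinus_minor, Pseudotsuga_occidentalis, Puma_maculatus, Quercus_nanus, Sciurus_longipes, Secale_sapiens, Takifugu_australis, Triticum_maculatus.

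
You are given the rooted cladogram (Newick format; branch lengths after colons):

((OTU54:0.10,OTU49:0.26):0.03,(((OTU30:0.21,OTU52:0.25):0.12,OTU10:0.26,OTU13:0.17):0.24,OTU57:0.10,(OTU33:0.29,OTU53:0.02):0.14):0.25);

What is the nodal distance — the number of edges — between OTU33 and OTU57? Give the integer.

The MRCA of OTU33 and OTU57 is the node subtending (((OTU30,OTU52),OTU10,OTU13),OTU57,(OTU33,OTU53)).
From OTU33 up to that node: 2 branches. From OTU57 up to the same node: 1 branch. Total: 2 + 1 = 3.

3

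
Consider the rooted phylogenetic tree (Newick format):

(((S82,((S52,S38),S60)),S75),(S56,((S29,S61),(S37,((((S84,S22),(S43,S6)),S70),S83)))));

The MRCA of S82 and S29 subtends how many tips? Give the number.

15

The MRCA of S82 and S29 is the root, so the clade is the entire tree.
That clade contains 15 terminal taxa: S22, S29, S37, S38, S43, S52, S56, S6, S60, S61, S70, S75, S82, S83, S84.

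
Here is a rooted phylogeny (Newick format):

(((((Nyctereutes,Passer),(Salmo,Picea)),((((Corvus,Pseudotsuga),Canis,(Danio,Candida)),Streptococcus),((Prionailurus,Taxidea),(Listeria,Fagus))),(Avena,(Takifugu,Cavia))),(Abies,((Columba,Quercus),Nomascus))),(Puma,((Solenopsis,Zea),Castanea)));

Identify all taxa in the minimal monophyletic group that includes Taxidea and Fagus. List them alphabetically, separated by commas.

Tracing Taxidea: it sits inside (Prionailurus,Taxidea).
Tracing Fagus: it sits inside (Listeria,Fagus).
The smallest clade enclosing both is ((Prionailurus,Taxidea),(Listeria,Fagus)); the answer is its 4 terminal taxa in alphabetical order.

Fagus, Listeria, Prionailurus, Taxidea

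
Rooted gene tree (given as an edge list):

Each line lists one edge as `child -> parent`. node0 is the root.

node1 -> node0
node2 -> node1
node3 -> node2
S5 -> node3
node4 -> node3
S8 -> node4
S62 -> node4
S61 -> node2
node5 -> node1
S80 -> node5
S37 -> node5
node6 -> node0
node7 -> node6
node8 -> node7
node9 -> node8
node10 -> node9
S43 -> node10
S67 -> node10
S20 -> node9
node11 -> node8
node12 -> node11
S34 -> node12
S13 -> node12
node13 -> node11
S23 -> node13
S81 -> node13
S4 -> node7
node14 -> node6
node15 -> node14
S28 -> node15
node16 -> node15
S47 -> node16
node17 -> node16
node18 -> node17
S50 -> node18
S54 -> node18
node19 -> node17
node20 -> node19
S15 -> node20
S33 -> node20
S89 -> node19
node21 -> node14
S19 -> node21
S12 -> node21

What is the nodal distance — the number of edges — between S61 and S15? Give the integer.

11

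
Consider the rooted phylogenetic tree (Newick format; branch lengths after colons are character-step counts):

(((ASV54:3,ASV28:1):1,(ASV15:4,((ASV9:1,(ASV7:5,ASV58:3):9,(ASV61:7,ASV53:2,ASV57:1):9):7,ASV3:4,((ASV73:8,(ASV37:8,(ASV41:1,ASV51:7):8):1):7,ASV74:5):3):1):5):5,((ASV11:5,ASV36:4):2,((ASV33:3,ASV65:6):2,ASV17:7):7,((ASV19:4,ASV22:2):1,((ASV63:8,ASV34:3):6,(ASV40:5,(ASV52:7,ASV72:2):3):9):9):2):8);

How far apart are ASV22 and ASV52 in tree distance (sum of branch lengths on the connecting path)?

The path runs ASV22 → … → MRCA → … → ASV52; the MRCA is the node subtending ((ASV19,ASV22),((ASV63,ASV34),(ASV40,(ASV52,ASV72)))).
Branch lengths along that path: 2 + 1 + 9 + 9 + 3 + 7 = 31.

31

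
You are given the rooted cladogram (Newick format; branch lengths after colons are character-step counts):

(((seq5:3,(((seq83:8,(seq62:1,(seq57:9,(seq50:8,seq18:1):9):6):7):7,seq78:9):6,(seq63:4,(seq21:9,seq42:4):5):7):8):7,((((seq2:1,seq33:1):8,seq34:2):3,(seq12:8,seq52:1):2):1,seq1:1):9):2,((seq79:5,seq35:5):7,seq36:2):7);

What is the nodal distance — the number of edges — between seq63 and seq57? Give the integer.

7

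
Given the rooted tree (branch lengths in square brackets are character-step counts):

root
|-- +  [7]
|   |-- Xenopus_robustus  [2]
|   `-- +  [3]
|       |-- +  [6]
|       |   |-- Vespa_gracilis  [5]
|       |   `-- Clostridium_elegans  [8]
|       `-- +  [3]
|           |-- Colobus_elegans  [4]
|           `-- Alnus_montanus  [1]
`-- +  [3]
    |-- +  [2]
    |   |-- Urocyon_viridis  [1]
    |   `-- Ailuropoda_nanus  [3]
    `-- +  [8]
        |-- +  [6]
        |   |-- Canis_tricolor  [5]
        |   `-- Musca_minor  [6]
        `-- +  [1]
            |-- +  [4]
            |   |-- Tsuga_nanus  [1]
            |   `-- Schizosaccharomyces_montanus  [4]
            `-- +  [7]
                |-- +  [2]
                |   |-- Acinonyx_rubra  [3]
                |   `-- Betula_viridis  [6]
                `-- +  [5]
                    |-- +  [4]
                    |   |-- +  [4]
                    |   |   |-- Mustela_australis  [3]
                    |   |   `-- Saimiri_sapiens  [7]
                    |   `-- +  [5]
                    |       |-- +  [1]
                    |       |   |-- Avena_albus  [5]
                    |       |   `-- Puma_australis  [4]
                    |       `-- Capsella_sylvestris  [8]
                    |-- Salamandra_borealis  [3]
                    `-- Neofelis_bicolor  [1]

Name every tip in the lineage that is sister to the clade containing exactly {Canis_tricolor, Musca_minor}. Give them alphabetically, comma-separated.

The clade containing exactly {Canis_tricolor, Musca_minor} attaches to the tree at the node subtending ((Canis_tricolor,Musca_minor),((Tsuga_nanus,Schizosaccharomyces_montanus),((Acinonyx_rubra,Betula_viridis),(((Mustela_australis,Saimiri_sapiens),((Avena_albus,Puma_australis),Capsella_sylvestris)),Salamandra_borealis,Neofelis_bicolor)))).
The other lineage descending from that same node — the sister group — is ((Tsuga_nanus,Schizosaccharomyces_montanus),((Acinonyx_rubra,Betula_viridis),(((Mustela_australis,Saimiri_sapiens),((Avena_albus,Puma_australis),Capsella_sylvestris)),Salamandra_borealis,Neofelis_bicolor))); its 11 tips in alphabetical order are the answer.

Acinonyx_rubra, Avena_albus, Betula_viridis, Capsella_sylvestris, Mustela_australis, Neofelis_bicolor, Puma_australis, Saimiri_sapiens, Salamandra_borealis, Schizosaccharomyces_montanus, Tsuga_nanus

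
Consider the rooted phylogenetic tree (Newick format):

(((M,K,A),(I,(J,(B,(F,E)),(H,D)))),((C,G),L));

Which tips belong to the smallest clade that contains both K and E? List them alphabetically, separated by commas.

Tracing K: it sits inside (M,K,A).
Tracing E: it sits inside (F,E).
The smallest clade enclosing both is ((M,K,A),(I,(J,(B,(F,E)),(H,D)))); the answer is its 10 terminal taxa in alphabetical order.

A, B, D, E, F, H, I, J, K, M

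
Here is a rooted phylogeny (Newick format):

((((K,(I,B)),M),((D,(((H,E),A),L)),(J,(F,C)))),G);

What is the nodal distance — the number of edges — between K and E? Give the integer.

9

The MRCA of K and E is the node subtending (((K,(I,B)),M),((D,(((H,E),A),L)),(J,(F,C)))).
From K up to that node: 3 branches. From E up to the same node: 6 branches. Total: 3 + 6 = 9.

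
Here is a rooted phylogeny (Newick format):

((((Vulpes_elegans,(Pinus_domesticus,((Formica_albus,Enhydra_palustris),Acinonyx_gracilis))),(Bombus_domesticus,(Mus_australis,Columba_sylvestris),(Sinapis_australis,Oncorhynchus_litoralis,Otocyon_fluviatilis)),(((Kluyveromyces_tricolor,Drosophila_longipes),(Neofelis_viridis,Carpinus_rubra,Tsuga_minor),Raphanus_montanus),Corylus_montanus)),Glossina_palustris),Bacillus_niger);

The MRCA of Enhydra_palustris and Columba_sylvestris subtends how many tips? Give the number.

The MRCA of Enhydra_palustris and Columba_sylvestris is the node subtending ((Vulpes_elegans,(Pinus_domesticus,((Formica_albus,Enhydra_palustris),Acinonyx_gracilis))),(Bombus_domesticus,(Mus_australis,Columba_sylvestris),(Sinapis_australis,Oncorhynchus_litoralis,Otocyon_fluviatilis)),(((Kluyveromyces_tricolor,Drosophila_longipes),(Neofelis_viridis,Carpinus_rubra,Tsuga_minor),Raphanus_montanus),Corylus_montanus)).
That clade contains 18 terminal taxa: Acinonyx_gracilis, Bombus_domesticus, Carpinus_rubra, Columba_sylvestris, Corylus_montanus, Drosophila_longipes, Enhydra_palustris, Formica_albus, Kluyveromyces_tricolor, Mus_australis, Neofelis_viridis, Oncorhynchus_litoralis, Otocyon_fluviatilis, Pinus_domesticus, Raphanus_montanus, Sinapis_australis, Tsuga_minor, Vulpes_elegans.

18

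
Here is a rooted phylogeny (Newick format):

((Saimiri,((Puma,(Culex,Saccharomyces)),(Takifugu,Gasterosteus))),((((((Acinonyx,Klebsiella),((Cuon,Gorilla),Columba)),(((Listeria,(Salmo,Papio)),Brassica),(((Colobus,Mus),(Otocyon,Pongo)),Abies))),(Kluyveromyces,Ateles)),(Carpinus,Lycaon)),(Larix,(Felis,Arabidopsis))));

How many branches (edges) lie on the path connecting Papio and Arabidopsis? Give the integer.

11

The MRCA of Papio and Arabidopsis is the node subtending ((((((Acinonyx,Klebsiella),((Cuon,Gorilla),Columba)),(((Listeria,(Salmo,Papio)),Brassica),(((Colobus,Mus),(Otocyon,Pongo)),Abies))),(Kluyveromyces,Ateles)),(Carpinus,Lycaon)),(Larix,(Felis,Arabidopsis))).
From Papio up to that node: 8 branches. From Arabidopsis up to the same node: 3 branches. Total: 8 + 3 = 11.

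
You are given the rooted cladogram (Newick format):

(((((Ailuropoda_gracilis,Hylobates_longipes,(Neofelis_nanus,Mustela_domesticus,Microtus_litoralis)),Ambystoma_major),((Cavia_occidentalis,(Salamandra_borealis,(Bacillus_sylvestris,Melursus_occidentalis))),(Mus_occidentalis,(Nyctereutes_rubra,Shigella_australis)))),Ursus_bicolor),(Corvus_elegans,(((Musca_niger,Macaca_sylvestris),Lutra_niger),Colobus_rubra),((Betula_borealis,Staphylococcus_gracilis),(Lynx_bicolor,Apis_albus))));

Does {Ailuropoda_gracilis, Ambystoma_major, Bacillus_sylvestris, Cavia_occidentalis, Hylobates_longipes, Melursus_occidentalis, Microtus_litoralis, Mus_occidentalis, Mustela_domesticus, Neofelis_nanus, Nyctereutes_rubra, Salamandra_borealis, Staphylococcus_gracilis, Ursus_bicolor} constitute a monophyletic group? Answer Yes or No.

No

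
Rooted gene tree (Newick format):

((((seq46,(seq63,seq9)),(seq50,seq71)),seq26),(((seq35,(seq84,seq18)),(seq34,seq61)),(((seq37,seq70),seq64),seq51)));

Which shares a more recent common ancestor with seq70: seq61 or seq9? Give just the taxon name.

seq61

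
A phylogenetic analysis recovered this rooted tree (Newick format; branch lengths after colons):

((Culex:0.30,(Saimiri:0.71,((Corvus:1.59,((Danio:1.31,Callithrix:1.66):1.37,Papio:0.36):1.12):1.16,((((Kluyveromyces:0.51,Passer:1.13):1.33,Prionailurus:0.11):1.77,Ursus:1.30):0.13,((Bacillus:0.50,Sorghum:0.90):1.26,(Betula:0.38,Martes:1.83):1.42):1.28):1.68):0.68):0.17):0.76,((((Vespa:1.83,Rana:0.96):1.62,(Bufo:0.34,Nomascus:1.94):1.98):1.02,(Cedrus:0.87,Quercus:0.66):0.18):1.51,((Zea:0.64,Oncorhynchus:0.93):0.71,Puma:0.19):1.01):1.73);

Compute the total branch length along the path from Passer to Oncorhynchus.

12.03

The path runs Passer → … → MRCA → … → Oncorhynchus; the MRCA is the root of the tree.
Branch lengths along that path: 1.13 + 1.33 + 1.77 + 0.13 + 1.68 + 0.68 + 0.17 + 0.76 + 1.73 + 1.01 + 0.71 + 0.93 = 12.03.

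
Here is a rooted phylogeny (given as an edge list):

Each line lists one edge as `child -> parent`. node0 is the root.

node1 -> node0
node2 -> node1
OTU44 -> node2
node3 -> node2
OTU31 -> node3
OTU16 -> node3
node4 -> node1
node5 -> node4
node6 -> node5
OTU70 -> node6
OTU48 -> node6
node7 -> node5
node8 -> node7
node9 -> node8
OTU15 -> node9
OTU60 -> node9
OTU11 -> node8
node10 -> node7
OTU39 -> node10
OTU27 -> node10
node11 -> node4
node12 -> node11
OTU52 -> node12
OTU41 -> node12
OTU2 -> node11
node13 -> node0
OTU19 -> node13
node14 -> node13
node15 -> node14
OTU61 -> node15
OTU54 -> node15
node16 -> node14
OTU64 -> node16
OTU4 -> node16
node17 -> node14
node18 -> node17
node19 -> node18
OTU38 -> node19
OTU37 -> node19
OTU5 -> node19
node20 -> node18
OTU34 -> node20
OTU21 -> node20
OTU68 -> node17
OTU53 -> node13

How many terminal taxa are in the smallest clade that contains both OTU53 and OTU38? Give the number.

The MRCA of OTU53 and OTU38 is the node subtending (OTU19,((OTU61,OTU54),(OTU64,OTU4),(((OTU38,OTU37,OTU5),(OTU34,OTU21)),OTU68)),OTU53).
That clade contains 12 terminal taxa: OTU19, OTU21, OTU34, OTU37, OTU38, OTU4, OTU5, OTU53, OTU54, OTU61, OTU64, OTU68.

12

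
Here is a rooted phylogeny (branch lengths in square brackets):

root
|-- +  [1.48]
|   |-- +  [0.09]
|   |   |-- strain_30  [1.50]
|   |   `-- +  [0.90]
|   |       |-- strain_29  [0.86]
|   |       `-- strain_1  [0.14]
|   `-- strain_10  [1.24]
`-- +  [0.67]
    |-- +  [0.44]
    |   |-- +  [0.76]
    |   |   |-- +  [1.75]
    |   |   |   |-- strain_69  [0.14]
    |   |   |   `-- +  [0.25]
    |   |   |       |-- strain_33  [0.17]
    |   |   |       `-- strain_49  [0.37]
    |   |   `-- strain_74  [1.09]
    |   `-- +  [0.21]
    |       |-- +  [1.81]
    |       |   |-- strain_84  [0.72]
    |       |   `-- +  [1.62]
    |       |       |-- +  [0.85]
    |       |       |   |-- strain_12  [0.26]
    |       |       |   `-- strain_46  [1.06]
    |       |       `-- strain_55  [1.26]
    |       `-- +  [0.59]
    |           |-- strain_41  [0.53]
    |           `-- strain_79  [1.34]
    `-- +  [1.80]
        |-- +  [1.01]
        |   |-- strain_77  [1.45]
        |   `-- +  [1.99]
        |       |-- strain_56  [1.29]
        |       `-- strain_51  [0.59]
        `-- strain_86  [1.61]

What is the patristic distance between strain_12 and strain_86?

The path runs strain_12 → … → MRCA → … → strain_86; the MRCA is the node subtending ((((strain_69,(strain_33,strain_49)),strain_74),((strain_84,((strain_12,strain_46),strain_55)),(strain_41,strain_79))),((strain_77,(strain_56,strain_51)),strain_86)).
Branch lengths along that path: 0.26 + 0.85 + 1.62 + 1.81 + 0.21 + 0.44 + 1.80 + 1.61 = 8.60.

8.60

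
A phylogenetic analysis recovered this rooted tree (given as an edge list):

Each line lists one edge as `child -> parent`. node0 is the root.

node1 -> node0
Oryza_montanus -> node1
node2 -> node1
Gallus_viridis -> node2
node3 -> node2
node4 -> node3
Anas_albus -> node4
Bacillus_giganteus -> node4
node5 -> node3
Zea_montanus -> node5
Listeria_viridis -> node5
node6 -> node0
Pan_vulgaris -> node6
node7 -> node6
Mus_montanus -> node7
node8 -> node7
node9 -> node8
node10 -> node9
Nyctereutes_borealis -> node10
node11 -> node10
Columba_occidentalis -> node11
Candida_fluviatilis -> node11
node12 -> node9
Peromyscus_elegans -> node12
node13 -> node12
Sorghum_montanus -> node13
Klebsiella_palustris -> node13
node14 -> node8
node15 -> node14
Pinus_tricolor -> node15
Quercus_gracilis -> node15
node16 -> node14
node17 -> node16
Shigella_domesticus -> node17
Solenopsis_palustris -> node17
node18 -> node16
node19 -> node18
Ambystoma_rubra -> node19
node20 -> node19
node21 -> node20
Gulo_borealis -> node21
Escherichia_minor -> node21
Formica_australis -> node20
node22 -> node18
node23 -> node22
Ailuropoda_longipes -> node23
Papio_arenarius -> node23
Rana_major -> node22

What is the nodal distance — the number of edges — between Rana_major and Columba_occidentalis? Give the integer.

The MRCA of Rana_major and Columba_occidentalis is the node subtending (((Nyctereutes_borealis,(Columba_occidentalis,Candida_fluviatilis)),(Peromyscus_elegans,(Sorghum_montanus,Klebsiella_palustris))),((Pinus_tricolor,Quercus_gracilis),((Shigella_domesticus,Solenopsis_palustris),((Ambystoma_rubra,((Gulo_borealis,Escherichia_minor),Formica_australis)),((Ailuropoda_longipes,Papio_arenarius),Rana_major))))).
From Rana_major up to that node: 5 branches. From Columba_occidentalis up to the same node: 4 branches. Total: 5 + 4 = 9.

9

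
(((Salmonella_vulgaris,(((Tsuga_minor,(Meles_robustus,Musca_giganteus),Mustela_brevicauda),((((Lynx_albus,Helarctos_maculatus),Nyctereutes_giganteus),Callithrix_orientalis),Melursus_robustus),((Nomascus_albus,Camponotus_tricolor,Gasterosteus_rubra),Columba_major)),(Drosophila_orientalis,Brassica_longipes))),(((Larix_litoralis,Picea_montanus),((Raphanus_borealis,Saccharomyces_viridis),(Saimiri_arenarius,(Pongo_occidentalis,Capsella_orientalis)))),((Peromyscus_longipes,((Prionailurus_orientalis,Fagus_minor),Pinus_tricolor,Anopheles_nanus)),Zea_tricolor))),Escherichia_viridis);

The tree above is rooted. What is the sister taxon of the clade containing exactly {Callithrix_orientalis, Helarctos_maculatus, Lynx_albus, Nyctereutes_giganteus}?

The clade containing exactly {Callithrix_orientalis, Helarctos_maculatus, Lynx_albus, Nyctereutes_giganteus} attaches to the tree at the node subtending ((((Lynx_albus,Helarctos_maculatus),Nyctereutes_giganteus),Callithrix_orientalis),Melursus_robustus).
The other lineage descending from that same node — the sister group — is the single tip Melursus_robustus.

Melursus_robustus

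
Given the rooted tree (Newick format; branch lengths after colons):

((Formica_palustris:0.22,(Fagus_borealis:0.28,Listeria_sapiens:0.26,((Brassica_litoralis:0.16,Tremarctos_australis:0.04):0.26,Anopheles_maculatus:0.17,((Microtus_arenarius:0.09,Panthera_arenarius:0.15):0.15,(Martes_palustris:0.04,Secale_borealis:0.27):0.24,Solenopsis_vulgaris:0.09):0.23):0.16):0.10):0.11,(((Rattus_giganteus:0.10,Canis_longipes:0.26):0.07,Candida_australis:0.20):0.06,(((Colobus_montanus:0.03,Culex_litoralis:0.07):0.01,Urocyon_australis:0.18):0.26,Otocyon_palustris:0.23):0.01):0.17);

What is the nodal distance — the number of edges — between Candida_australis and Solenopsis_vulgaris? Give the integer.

8

The MRCA of Candida_australis and Solenopsis_vulgaris is the root of the tree.
From Candida_australis up to that node: 3 branches. From Solenopsis_vulgaris up to the same node: 5 branches. Total: 3 + 5 = 8.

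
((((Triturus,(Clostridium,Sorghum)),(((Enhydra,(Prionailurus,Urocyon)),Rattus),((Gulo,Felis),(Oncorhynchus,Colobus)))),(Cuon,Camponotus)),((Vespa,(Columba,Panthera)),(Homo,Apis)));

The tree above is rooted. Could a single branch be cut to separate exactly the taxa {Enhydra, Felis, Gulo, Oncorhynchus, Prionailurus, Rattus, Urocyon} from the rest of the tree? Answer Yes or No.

The MRCA of the listed taxa subtends (((Enhydra,(Prionailurus,Urocyon)),Rattus),((Gulo,Felis),(Oncorhynchus,Colobus))).
That clade also contains Colobus, which is not in the proposed group, so the group is not monophyletic.

No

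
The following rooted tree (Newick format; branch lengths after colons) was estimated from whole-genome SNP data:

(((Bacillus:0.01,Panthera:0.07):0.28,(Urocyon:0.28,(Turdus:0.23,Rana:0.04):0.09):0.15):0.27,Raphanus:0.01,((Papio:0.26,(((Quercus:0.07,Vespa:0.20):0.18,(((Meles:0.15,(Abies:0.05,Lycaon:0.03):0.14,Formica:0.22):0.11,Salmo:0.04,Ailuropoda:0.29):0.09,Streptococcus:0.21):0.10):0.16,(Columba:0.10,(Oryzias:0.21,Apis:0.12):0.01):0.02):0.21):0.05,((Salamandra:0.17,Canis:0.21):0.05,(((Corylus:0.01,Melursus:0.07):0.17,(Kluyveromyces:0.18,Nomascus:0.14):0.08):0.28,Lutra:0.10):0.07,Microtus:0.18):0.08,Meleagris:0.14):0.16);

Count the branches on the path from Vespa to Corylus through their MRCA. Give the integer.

The MRCA of Vespa and Corylus is the node subtending ((Papio,(((Quercus,Vespa),(((Meles,(Abies,Lycaon),Formica),Salmo,Ailuropoda),Streptococcus)),(Columba,(Oryzias,Apis)))),((Salamandra,Canis),(((Corylus,Melursus),(Kluyveromyces,Nomascus)),Lutra),Microtus),Meleagris).
From Vespa up to that node: 5 branches. From Corylus up to the same node: 5 branches. Total: 5 + 5 = 10.

10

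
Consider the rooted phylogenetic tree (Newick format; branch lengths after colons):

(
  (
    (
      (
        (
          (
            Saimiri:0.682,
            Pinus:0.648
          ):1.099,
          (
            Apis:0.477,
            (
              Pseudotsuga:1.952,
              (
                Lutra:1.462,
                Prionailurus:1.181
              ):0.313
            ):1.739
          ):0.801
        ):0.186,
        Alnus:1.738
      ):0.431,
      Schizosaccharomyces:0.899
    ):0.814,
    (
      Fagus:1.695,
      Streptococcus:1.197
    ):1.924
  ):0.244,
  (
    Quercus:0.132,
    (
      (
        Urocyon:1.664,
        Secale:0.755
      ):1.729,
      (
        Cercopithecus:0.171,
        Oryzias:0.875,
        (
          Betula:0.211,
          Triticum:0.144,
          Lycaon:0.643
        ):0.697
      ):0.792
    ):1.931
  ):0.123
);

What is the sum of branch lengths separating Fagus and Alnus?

6.602

The path runs Fagus → … → MRCA → … → Alnus; the MRCA is the node subtending (((((Saimiri,Pinus),(Apis,(Pseudotsuga,(Lutra,Prionailurus)))),Alnus),Schizosaccharomyces),(Fagus,Streptococcus)).
Branch lengths along that path: 1.695 + 1.924 + 0.814 + 0.431 + 1.738 = 6.602.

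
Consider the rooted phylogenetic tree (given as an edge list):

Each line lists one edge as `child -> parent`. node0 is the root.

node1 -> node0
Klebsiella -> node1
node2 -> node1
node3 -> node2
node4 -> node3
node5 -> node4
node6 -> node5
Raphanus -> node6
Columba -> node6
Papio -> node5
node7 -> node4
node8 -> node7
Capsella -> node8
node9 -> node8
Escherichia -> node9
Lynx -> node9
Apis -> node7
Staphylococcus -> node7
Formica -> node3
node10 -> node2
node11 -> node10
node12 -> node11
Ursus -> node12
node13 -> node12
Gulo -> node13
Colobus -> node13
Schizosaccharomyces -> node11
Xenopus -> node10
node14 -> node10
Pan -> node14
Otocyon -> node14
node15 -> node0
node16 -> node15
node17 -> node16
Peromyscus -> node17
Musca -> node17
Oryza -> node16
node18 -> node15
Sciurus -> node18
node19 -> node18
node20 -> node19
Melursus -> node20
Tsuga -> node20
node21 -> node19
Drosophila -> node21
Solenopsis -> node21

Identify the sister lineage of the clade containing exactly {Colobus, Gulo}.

The clade containing exactly {Colobus, Gulo} attaches to the tree at the node subtending (Ursus,(Gulo,Colobus)).
The other lineage descending from that same node — the sister group — is the single tip Ursus.

Ursus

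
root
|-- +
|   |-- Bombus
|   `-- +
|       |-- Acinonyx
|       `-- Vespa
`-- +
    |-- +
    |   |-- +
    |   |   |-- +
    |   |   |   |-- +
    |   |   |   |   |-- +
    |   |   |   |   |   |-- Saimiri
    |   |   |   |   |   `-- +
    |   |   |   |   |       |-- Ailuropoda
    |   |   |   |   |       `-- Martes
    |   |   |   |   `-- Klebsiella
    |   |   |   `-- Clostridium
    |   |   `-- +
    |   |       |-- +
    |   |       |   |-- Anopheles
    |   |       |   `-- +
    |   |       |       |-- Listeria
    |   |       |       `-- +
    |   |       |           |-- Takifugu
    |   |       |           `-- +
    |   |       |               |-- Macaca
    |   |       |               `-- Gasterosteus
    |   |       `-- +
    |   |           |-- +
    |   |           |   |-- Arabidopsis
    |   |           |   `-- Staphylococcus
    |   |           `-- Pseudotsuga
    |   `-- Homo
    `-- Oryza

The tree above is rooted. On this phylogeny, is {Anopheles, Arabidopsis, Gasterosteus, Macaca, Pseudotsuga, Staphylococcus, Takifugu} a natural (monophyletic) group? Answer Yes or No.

No

The MRCA of the listed taxa subtends ((Anopheles,(Listeria,(Takifugu,(Macaca,Gasterosteus)))),((Arabidopsis,Staphylococcus),Pseudotsuga)).
That clade also contains Listeria, which is not in the proposed group, so the group is not monophyletic.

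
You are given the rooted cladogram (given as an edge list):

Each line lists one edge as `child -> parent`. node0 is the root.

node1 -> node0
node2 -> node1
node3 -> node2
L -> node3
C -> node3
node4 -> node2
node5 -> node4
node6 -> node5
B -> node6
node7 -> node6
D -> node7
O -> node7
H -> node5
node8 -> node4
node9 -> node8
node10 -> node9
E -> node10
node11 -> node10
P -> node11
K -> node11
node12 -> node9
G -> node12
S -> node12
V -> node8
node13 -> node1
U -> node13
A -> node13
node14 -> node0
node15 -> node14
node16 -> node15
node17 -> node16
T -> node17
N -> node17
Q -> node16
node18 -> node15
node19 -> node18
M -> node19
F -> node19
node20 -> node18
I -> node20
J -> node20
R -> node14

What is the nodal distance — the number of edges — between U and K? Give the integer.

The MRCA of U and K is the node subtending (((L,C),(((B,(D,O)),H),(((E,(P,K)),(G,S)),V))),(U,A)).
From U up to that node: 2 branches. From K up to the same node: 7 branches. Total: 2 + 7 = 9.

9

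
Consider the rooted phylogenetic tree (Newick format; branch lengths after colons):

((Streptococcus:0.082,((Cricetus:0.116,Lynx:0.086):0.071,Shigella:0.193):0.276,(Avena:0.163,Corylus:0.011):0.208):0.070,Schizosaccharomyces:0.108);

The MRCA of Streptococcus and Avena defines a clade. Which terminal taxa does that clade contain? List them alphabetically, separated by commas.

Avena, Corylus, Cricetus, Lynx, Shigella, Streptococcus

Tracing Streptococcus: it sits inside (Streptococcus,((Cricetus,Lynx),Shigella),(Avena,Corylus)).
Tracing Avena: it sits inside (Avena,Corylus).
The smallest clade enclosing both is (Streptococcus,((Cricetus,Lynx),Shigella),(Avena,Corylus)); the answer is its 6 terminal taxa in alphabetical order.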